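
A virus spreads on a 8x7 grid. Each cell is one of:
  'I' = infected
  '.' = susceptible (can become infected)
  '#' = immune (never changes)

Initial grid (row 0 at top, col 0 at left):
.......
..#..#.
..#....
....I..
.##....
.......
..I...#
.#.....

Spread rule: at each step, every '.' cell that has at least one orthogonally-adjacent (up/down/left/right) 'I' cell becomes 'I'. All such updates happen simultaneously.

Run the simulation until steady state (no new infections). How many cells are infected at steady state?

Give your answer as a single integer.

Answer: 49

Derivation:
Step 0 (initial): 2 infected
Step 1: +8 new -> 10 infected
Step 2: +13 new -> 23 infected
Step 3: +10 new -> 33 infected
Step 4: +8 new -> 41 infected
Step 5: +5 new -> 46 infected
Step 6: +2 new -> 48 infected
Step 7: +1 new -> 49 infected
Step 8: +0 new -> 49 infected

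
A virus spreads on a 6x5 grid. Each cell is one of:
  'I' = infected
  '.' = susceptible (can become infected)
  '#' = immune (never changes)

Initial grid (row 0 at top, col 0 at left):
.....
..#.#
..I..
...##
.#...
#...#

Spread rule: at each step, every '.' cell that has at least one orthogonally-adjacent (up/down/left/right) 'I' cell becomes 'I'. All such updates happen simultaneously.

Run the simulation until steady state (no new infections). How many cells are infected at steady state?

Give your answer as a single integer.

Step 0 (initial): 1 infected
Step 1: +3 new -> 4 infected
Step 2: +6 new -> 10 infected
Step 3: +6 new -> 16 infected
Step 4: +7 new -> 23 infected
Step 5: +0 new -> 23 infected

Answer: 23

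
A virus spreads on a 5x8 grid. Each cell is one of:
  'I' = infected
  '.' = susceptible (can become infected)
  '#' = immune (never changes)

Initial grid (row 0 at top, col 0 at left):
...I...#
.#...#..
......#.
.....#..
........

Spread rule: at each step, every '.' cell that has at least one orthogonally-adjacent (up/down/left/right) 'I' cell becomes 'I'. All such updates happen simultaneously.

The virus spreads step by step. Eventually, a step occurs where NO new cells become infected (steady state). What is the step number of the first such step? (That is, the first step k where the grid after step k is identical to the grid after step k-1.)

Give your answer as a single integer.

Step 0 (initial): 1 infected
Step 1: +3 new -> 4 infected
Step 2: +5 new -> 9 infected
Step 3: +5 new -> 14 infected
Step 4: +7 new -> 21 infected
Step 5: +5 new -> 26 infected
Step 6: +4 new -> 30 infected
Step 7: +3 new -> 33 infected
Step 8: +2 new -> 35 infected
Step 9: +0 new -> 35 infected

Answer: 9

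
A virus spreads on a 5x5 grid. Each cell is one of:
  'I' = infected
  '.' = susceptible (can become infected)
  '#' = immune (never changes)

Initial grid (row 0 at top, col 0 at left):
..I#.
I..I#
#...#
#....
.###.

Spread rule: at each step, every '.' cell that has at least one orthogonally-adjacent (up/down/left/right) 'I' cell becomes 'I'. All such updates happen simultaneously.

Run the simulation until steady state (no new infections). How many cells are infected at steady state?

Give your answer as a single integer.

Answer: 15

Derivation:
Step 0 (initial): 3 infected
Step 1: +5 new -> 8 infected
Step 2: +3 new -> 11 infected
Step 3: +3 new -> 14 infected
Step 4: +1 new -> 15 infected
Step 5: +0 new -> 15 infected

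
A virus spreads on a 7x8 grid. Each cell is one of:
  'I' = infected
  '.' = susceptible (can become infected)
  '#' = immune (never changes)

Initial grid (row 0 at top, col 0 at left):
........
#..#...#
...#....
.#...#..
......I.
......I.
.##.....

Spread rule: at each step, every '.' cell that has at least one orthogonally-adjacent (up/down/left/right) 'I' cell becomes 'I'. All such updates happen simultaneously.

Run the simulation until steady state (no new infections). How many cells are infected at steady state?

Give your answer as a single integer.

Answer: 48

Derivation:
Step 0 (initial): 2 infected
Step 1: +6 new -> 8 infected
Step 2: +6 new -> 14 infected
Step 3: +7 new -> 21 infected
Step 4: +7 new -> 28 infected
Step 5: +6 new -> 34 infected
Step 6: +4 new -> 38 infected
Step 7: +5 new -> 43 infected
Step 8: +3 new -> 46 infected
Step 9: +1 new -> 47 infected
Step 10: +1 new -> 48 infected
Step 11: +0 new -> 48 infected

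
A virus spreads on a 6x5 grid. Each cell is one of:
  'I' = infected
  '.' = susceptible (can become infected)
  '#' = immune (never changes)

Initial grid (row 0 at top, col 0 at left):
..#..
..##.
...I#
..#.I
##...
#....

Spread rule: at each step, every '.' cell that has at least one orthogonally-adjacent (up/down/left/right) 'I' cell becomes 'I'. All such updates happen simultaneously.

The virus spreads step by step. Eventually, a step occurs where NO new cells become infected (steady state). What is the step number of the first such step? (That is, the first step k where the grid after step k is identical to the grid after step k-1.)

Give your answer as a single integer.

Answer: 6

Derivation:
Step 0 (initial): 2 infected
Step 1: +3 new -> 5 infected
Step 2: +3 new -> 8 infected
Step 3: +5 new -> 13 infected
Step 4: +4 new -> 17 infected
Step 5: +2 new -> 19 infected
Step 6: +0 new -> 19 infected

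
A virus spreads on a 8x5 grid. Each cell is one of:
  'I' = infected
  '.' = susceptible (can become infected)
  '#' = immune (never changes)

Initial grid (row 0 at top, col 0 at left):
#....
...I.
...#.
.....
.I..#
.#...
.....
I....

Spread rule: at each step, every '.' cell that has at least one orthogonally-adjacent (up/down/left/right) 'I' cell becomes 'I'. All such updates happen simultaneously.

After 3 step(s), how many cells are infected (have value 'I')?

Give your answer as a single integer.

Answer: 32

Derivation:
Step 0 (initial): 3 infected
Step 1: +8 new -> 11 infected
Step 2: +13 new -> 24 infected
Step 3: +8 new -> 32 infected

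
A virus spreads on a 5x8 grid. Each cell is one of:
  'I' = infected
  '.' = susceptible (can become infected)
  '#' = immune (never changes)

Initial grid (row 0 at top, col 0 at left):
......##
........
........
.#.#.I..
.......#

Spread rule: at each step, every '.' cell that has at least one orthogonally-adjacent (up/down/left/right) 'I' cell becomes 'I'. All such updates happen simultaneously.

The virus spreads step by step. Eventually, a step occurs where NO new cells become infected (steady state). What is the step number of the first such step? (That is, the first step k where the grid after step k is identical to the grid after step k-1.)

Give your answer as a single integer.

Answer: 9

Derivation:
Step 0 (initial): 1 infected
Step 1: +4 new -> 5 infected
Step 2: +6 new -> 11 infected
Step 3: +6 new -> 17 infected
Step 4: +5 new -> 22 infected
Step 5: +5 new -> 27 infected
Step 6: +4 new -> 31 infected
Step 7: +3 new -> 34 infected
Step 8: +1 new -> 35 infected
Step 9: +0 new -> 35 infected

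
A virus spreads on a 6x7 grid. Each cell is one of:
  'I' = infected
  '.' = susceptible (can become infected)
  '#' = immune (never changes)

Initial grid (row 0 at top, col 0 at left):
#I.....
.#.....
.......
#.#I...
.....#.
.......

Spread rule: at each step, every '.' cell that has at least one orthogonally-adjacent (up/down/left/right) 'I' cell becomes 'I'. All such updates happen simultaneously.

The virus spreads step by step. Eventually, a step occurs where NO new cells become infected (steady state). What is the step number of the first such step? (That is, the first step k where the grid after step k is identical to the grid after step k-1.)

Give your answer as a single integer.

Answer: 6

Derivation:
Step 0 (initial): 2 infected
Step 1: +4 new -> 6 infected
Step 2: +9 new -> 15 infected
Step 3: +8 new -> 23 infected
Step 4: +9 new -> 32 infected
Step 5: +5 new -> 37 infected
Step 6: +0 new -> 37 infected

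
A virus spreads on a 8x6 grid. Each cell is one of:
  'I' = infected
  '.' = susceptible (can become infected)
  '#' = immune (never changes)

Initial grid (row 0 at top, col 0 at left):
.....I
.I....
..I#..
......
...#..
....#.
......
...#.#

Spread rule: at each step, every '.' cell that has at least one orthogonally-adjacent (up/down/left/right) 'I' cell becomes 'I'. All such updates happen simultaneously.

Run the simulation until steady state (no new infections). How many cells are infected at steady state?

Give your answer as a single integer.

Step 0 (initial): 3 infected
Step 1: +7 new -> 10 infected
Step 2: +10 new -> 20 infected
Step 3: +6 new -> 26 infected
Step 4: +6 new -> 32 infected
Step 5: +5 new -> 37 infected
Step 6: +4 new -> 41 infected
Step 7: +2 new -> 43 infected
Step 8: +0 new -> 43 infected

Answer: 43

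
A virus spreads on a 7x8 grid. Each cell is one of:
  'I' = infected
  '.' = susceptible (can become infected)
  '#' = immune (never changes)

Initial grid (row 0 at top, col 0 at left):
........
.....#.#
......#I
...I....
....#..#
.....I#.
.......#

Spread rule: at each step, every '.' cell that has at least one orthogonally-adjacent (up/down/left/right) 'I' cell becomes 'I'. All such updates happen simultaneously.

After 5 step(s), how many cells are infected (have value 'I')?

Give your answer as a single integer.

Answer: 43

Derivation:
Step 0 (initial): 3 infected
Step 1: +8 new -> 11 infected
Step 2: +11 new -> 22 infected
Step 3: +9 new -> 31 infected
Step 4: +7 new -> 38 infected
Step 5: +5 new -> 43 infected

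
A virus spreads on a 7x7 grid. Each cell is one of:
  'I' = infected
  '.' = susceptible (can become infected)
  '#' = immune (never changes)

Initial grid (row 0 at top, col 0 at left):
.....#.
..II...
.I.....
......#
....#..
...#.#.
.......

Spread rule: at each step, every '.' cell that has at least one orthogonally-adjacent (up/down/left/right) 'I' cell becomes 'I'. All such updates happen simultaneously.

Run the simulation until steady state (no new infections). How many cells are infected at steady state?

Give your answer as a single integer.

Step 0 (initial): 3 infected
Step 1: +8 new -> 11 infected
Step 2: +9 new -> 20 infected
Step 3: +8 new -> 28 infected
Step 4: +6 new -> 34 infected
Step 5: +3 new -> 37 infected
Step 6: +2 new -> 39 infected
Step 7: +2 new -> 41 infected
Step 8: +3 new -> 44 infected
Step 9: +0 new -> 44 infected

Answer: 44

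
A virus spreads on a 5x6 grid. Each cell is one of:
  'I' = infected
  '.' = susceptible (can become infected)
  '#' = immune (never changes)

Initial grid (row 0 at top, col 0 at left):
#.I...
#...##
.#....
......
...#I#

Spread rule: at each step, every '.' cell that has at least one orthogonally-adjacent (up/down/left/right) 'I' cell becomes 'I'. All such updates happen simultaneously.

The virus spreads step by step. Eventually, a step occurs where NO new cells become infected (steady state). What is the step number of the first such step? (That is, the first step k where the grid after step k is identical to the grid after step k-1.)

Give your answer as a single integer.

Answer: 7

Derivation:
Step 0 (initial): 2 infected
Step 1: +4 new -> 6 infected
Step 2: +7 new -> 13 infected
Step 3: +4 new -> 17 infected
Step 4: +2 new -> 19 infected
Step 5: +2 new -> 21 infected
Step 6: +2 new -> 23 infected
Step 7: +0 new -> 23 infected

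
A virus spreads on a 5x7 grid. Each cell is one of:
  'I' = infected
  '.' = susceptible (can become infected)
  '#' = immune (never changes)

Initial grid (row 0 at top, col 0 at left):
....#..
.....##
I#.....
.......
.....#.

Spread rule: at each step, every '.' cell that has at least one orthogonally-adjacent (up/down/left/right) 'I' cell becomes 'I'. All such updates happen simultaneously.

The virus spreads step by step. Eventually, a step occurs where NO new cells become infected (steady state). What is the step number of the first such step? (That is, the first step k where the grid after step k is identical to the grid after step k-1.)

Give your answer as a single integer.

Answer: 9

Derivation:
Step 0 (initial): 1 infected
Step 1: +2 new -> 3 infected
Step 2: +4 new -> 7 infected
Step 3: +4 new -> 11 infected
Step 4: +5 new -> 16 infected
Step 5: +5 new -> 21 infected
Step 6: +3 new -> 24 infected
Step 7: +2 new -> 26 infected
Step 8: +2 new -> 28 infected
Step 9: +0 new -> 28 infected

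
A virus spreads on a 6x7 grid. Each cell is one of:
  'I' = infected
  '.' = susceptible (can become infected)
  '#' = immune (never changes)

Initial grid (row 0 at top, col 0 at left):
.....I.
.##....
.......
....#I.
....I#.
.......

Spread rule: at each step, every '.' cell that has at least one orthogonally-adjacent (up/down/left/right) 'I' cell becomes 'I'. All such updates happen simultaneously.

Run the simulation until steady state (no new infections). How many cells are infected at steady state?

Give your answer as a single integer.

Answer: 38

Derivation:
Step 0 (initial): 3 infected
Step 1: +7 new -> 10 infected
Step 2: +10 new -> 20 infected
Step 3: +7 new -> 27 infected
Step 4: +5 new -> 32 infected
Step 5: +4 new -> 36 infected
Step 6: +2 new -> 38 infected
Step 7: +0 new -> 38 infected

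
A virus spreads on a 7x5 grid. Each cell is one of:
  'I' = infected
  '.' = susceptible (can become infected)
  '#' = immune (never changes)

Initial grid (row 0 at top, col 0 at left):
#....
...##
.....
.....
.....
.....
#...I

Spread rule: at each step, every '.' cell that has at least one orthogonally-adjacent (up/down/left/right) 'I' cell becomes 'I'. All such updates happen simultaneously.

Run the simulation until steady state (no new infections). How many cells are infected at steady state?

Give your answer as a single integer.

Answer: 31

Derivation:
Step 0 (initial): 1 infected
Step 1: +2 new -> 3 infected
Step 2: +3 new -> 6 infected
Step 3: +4 new -> 10 infected
Step 4: +4 new -> 14 infected
Step 5: +4 new -> 18 infected
Step 6: +3 new -> 21 infected
Step 7: +3 new -> 24 infected
Step 8: +3 new -> 27 infected
Step 9: +3 new -> 30 infected
Step 10: +1 new -> 31 infected
Step 11: +0 new -> 31 infected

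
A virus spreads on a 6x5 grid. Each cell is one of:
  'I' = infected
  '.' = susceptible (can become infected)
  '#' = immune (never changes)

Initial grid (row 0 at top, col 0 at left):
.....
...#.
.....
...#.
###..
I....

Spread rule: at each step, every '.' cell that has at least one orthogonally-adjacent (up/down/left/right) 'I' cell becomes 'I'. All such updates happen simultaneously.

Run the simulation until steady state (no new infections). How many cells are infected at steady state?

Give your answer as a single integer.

Step 0 (initial): 1 infected
Step 1: +1 new -> 2 infected
Step 2: +1 new -> 3 infected
Step 3: +1 new -> 4 infected
Step 4: +2 new -> 6 infected
Step 5: +1 new -> 7 infected
Step 6: +1 new -> 8 infected
Step 7: +1 new -> 9 infected
Step 8: +2 new -> 11 infected
Step 9: +2 new -> 13 infected
Step 10: +4 new -> 17 infected
Step 11: +4 new -> 21 infected
Step 12: +3 new -> 24 infected
Step 13: +1 new -> 25 infected
Step 14: +0 new -> 25 infected

Answer: 25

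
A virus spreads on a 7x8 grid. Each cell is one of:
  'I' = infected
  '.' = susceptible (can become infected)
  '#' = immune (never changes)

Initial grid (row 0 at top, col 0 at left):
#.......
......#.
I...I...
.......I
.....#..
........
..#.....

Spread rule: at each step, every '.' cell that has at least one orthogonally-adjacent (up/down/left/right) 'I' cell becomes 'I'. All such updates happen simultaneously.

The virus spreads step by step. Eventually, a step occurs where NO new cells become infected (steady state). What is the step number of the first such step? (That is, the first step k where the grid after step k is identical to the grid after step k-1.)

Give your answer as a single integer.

Answer: 6

Derivation:
Step 0 (initial): 3 infected
Step 1: +10 new -> 13 infected
Step 2: +14 new -> 27 infected
Step 3: +12 new -> 39 infected
Step 4: +9 new -> 48 infected
Step 5: +4 new -> 52 infected
Step 6: +0 new -> 52 infected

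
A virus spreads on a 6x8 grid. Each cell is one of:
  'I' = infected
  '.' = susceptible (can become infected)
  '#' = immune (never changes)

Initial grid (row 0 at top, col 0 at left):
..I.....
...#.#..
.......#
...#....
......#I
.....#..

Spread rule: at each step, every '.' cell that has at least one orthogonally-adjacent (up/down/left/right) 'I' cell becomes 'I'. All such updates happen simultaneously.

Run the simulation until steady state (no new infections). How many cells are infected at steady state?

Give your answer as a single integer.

Answer: 42

Derivation:
Step 0 (initial): 2 infected
Step 1: +5 new -> 7 infected
Step 2: +6 new -> 13 infected
Step 3: +8 new -> 21 infected
Step 4: +9 new -> 30 infected
Step 5: +7 new -> 37 infected
Step 6: +4 new -> 41 infected
Step 7: +1 new -> 42 infected
Step 8: +0 new -> 42 infected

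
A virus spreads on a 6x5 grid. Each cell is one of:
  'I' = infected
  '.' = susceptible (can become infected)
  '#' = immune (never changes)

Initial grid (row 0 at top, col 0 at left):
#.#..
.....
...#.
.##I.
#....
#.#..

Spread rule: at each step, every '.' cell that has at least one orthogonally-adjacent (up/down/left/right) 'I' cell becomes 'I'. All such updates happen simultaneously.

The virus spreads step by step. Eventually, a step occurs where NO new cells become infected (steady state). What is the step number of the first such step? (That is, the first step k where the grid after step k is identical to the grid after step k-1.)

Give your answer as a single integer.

Answer: 10

Derivation:
Step 0 (initial): 1 infected
Step 1: +2 new -> 3 infected
Step 2: +4 new -> 7 infected
Step 3: +3 new -> 10 infected
Step 4: +3 new -> 13 infected
Step 5: +2 new -> 15 infected
Step 6: +2 new -> 17 infected
Step 7: +3 new -> 20 infected
Step 8: +1 new -> 21 infected
Step 9: +1 new -> 22 infected
Step 10: +0 new -> 22 infected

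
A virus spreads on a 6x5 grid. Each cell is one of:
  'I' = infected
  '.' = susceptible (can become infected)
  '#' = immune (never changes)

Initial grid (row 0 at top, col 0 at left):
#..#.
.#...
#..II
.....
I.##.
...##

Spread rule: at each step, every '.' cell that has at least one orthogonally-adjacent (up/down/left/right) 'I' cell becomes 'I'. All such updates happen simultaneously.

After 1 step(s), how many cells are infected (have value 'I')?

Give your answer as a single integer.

Step 0 (initial): 3 infected
Step 1: +8 new -> 11 infected

Answer: 11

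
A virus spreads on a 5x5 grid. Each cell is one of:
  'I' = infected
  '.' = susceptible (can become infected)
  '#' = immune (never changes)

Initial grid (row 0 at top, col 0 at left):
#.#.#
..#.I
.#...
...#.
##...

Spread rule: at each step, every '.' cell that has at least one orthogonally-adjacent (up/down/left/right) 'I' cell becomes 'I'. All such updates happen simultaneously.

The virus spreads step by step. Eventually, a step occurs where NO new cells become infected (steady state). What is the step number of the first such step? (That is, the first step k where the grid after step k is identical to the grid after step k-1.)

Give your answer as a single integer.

Answer: 11

Derivation:
Step 0 (initial): 1 infected
Step 1: +2 new -> 3 infected
Step 2: +3 new -> 6 infected
Step 3: +2 new -> 8 infected
Step 4: +2 new -> 10 infected
Step 5: +2 new -> 12 infected
Step 6: +1 new -> 13 infected
Step 7: +1 new -> 14 infected
Step 8: +1 new -> 15 infected
Step 9: +1 new -> 16 infected
Step 10: +1 new -> 17 infected
Step 11: +0 new -> 17 infected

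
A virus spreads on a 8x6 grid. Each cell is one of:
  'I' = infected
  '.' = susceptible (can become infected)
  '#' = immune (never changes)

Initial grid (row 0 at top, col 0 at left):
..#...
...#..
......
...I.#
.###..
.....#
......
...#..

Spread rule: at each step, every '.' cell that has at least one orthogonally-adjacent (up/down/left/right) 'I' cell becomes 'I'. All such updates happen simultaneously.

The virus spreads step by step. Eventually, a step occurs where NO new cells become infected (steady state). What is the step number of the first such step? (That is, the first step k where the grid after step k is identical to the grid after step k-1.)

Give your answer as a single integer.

Step 0 (initial): 1 infected
Step 1: +3 new -> 4 infected
Step 2: +4 new -> 8 infected
Step 3: +7 new -> 15 infected
Step 4: +7 new -> 22 infected
Step 5: +9 new -> 31 infected
Step 6: +5 new -> 36 infected
Step 7: +3 new -> 39 infected
Step 8: +1 new -> 40 infected
Step 9: +0 new -> 40 infected

Answer: 9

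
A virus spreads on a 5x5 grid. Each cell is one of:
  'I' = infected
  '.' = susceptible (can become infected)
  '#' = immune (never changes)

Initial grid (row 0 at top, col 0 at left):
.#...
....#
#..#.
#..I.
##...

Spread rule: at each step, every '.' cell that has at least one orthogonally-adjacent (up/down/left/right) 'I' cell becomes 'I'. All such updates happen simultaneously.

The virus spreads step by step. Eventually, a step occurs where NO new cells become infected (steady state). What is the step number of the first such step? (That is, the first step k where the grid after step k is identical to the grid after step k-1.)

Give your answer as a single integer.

Answer: 7

Derivation:
Step 0 (initial): 1 infected
Step 1: +3 new -> 4 infected
Step 2: +5 new -> 9 infected
Step 3: +2 new -> 11 infected
Step 4: +3 new -> 14 infected
Step 5: +2 new -> 16 infected
Step 6: +2 new -> 18 infected
Step 7: +0 new -> 18 infected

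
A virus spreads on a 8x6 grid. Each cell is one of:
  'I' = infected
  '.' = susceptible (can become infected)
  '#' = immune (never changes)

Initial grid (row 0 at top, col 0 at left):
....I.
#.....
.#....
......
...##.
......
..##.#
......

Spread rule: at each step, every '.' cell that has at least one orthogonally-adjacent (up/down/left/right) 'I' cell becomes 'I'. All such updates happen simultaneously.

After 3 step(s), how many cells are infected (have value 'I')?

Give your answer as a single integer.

Step 0 (initial): 1 infected
Step 1: +3 new -> 4 infected
Step 2: +4 new -> 8 infected
Step 3: +5 new -> 13 infected

Answer: 13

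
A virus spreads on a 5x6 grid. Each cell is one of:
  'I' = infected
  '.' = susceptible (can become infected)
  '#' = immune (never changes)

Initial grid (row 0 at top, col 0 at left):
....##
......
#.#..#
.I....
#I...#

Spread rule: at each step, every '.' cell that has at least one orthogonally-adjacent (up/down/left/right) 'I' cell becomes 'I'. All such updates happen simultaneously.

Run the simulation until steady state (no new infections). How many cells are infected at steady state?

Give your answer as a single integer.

Step 0 (initial): 2 infected
Step 1: +4 new -> 6 infected
Step 2: +3 new -> 9 infected
Step 3: +6 new -> 15 infected
Step 4: +5 new -> 20 infected
Step 5: +2 new -> 22 infected
Step 6: +1 new -> 23 infected
Step 7: +0 new -> 23 infected

Answer: 23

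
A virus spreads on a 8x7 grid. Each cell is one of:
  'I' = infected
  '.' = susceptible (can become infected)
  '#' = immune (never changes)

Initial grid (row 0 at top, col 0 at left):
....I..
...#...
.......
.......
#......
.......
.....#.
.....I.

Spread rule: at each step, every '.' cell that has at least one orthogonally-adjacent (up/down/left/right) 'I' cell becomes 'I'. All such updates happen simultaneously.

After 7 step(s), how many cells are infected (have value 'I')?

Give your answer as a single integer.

Answer: 53

Derivation:
Step 0 (initial): 2 infected
Step 1: +5 new -> 7 infected
Step 2: +7 new -> 14 infected
Step 3: +10 new -> 24 infected
Step 4: +12 new -> 36 infected
Step 5: +9 new -> 45 infected
Step 6: +5 new -> 50 infected
Step 7: +3 new -> 53 infected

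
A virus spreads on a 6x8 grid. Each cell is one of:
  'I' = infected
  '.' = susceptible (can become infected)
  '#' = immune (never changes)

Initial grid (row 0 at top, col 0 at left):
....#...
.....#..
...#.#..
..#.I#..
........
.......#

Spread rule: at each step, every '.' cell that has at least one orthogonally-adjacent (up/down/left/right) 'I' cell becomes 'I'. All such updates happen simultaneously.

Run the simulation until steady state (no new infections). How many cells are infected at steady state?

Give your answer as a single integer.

Answer: 41

Derivation:
Step 0 (initial): 1 infected
Step 1: +3 new -> 4 infected
Step 2: +4 new -> 8 infected
Step 3: +5 new -> 13 infected
Step 4: +7 new -> 20 infected
Step 5: +8 new -> 28 infected
Step 6: +7 new -> 35 infected
Step 7: +4 new -> 39 infected
Step 8: +2 new -> 41 infected
Step 9: +0 new -> 41 infected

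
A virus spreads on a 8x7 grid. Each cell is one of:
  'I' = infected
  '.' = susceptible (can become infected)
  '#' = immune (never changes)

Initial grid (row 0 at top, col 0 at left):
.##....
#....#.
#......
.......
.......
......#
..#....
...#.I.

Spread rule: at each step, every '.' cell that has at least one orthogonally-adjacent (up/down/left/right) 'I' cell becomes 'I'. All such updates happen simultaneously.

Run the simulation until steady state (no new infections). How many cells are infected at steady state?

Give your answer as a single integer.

Step 0 (initial): 1 infected
Step 1: +3 new -> 4 infected
Step 2: +3 new -> 7 infected
Step 3: +3 new -> 10 infected
Step 4: +4 new -> 14 infected
Step 5: +5 new -> 19 infected
Step 6: +5 new -> 24 infected
Step 7: +7 new -> 31 infected
Step 8: +8 new -> 39 infected
Step 9: +7 new -> 46 infected
Step 10: +1 new -> 47 infected
Step 11: +0 new -> 47 infected

Answer: 47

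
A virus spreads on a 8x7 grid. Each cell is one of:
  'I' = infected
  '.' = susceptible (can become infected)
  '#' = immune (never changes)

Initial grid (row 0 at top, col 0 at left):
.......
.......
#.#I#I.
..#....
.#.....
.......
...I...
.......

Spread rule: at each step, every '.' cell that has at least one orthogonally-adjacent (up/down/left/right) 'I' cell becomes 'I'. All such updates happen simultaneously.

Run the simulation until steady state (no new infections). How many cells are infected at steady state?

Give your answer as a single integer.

Step 0 (initial): 3 infected
Step 1: +9 new -> 12 infected
Step 2: +15 new -> 27 infected
Step 3: +13 new -> 40 infected
Step 4: +7 new -> 47 infected
Step 5: +3 new -> 50 infected
Step 6: +1 new -> 51 infected
Step 7: +0 new -> 51 infected

Answer: 51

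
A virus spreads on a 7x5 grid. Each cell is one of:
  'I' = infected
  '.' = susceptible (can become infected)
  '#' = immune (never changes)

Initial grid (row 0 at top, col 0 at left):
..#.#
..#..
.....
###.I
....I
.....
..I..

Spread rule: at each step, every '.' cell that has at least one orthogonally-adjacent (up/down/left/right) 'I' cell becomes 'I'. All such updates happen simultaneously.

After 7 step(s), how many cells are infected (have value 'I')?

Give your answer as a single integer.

Answer: 29

Derivation:
Step 0 (initial): 3 infected
Step 1: +7 new -> 10 infected
Step 2: +7 new -> 17 infected
Step 3: +4 new -> 21 infected
Step 4: +3 new -> 24 infected
Step 5: +2 new -> 26 infected
Step 6: +2 new -> 28 infected
Step 7: +1 new -> 29 infected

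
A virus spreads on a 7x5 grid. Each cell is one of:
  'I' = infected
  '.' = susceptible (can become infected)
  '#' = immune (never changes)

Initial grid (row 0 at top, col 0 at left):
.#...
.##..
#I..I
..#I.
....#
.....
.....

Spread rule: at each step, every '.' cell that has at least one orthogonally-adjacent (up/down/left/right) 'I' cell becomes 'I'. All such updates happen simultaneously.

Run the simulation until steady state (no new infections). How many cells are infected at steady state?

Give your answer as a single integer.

Answer: 27

Derivation:
Step 0 (initial): 3 infected
Step 1: +6 new -> 9 infected
Step 2: +6 new -> 15 infected
Step 3: +6 new -> 21 infected
Step 4: +5 new -> 26 infected
Step 5: +1 new -> 27 infected
Step 6: +0 new -> 27 infected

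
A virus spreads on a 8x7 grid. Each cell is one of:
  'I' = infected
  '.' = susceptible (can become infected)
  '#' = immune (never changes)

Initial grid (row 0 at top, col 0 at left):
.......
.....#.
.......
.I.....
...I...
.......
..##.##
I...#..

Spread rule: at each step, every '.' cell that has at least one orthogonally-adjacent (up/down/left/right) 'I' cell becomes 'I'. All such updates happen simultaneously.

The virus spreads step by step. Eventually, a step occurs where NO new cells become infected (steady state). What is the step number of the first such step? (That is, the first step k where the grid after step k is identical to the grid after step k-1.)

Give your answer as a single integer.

Answer: 8

Derivation:
Step 0 (initial): 3 infected
Step 1: +10 new -> 13 infected
Step 2: +13 new -> 26 infected
Step 3: +10 new -> 36 infected
Step 4: +7 new -> 43 infected
Step 5: +2 new -> 45 infected
Step 6: +2 new -> 47 infected
Step 7: +1 new -> 48 infected
Step 8: +0 new -> 48 infected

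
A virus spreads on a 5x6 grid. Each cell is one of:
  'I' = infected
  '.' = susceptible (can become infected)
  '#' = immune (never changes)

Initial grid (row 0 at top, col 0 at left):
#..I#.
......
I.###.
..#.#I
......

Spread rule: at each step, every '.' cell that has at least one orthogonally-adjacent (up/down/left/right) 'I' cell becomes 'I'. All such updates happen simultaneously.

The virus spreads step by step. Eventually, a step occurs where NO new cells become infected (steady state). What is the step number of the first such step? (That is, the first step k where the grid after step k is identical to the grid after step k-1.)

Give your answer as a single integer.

Answer: 5

Derivation:
Step 0 (initial): 3 infected
Step 1: +7 new -> 10 infected
Step 2: +8 new -> 18 infected
Step 3: +3 new -> 21 infected
Step 4: +2 new -> 23 infected
Step 5: +0 new -> 23 infected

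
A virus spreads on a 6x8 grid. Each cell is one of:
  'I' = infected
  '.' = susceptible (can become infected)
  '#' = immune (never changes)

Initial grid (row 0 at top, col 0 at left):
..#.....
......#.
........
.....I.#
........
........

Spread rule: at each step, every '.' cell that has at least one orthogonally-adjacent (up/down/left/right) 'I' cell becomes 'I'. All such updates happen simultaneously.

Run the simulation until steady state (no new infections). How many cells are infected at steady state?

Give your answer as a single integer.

Step 0 (initial): 1 infected
Step 1: +4 new -> 5 infected
Step 2: +7 new -> 12 infected
Step 3: +9 new -> 21 infected
Step 4: +9 new -> 30 infected
Step 5: +7 new -> 37 infected
Step 6: +4 new -> 41 infected
Step 7: +3 new -> 44 infected
Step 8: +1 new -> 45 infected
Step 9: +0 new -> 45 infected

Answer: 45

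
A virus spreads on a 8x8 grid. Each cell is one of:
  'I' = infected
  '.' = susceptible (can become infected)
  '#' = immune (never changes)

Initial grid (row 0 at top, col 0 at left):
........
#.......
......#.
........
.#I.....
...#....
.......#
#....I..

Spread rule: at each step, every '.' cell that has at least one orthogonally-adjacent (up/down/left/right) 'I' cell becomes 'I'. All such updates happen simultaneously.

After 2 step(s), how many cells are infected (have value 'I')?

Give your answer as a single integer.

Answer: 19

Derivation:
Step 0 (initial): 2 infected
Step 1: +6 new -> 8 infected
Step 2: +11 new -> 19 infected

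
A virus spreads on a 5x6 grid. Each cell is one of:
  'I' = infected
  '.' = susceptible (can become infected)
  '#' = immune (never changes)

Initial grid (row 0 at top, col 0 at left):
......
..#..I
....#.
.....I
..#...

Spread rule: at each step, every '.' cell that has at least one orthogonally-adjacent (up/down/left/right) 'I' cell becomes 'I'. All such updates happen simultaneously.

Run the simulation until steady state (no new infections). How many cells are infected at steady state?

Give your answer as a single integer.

Step 0 (initial): 2 infected
Step 1: +5 new -> 7 infected
Step 2: +4 new -> 11 infected
Step 3: +4 new -> 15 infected
Step 4: +3 new -> 18 infected
Step 5: +4 new -> 22 infected
Step 6: +4 new -> 26 infected
Step 7: +1 new -> 27 infected
Step 8: +0 new -> 27 infected

Answer: 27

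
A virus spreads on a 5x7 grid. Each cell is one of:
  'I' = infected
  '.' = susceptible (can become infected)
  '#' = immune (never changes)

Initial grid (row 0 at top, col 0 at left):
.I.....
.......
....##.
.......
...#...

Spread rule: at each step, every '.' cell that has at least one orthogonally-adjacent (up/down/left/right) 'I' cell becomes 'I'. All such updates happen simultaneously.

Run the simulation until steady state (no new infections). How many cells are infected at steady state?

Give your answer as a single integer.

Answer: 32

Derivation:
Step 0 (initial): 1 infected
Step 1: +3 new -> 4 infected
Step 2: +4 new -> 8 infected
Step 3: +5 new -> 13 infected
Step 4: +6 new -> 19 infected
Step 5: +5 new -> 24 infected
Step 6: +2 new -> 26 infected
Step 7: +3 new -> 29 infected
Step 8: +2 new -> 31 infected
Step 9: +1 new -> 32 infected
Step 10: +0 new -> 32 infected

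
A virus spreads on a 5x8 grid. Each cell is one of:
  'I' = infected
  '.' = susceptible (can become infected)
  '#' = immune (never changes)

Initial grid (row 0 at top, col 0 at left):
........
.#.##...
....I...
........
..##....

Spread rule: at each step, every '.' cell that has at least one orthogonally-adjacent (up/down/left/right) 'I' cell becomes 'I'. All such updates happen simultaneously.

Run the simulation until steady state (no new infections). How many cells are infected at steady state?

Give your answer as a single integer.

Answer: 35

Derivation:
Step 0 (initial): 1 infected
Step 1: +3 new -> 4 infected
Step 2: +6 new -> 10 infected
Step 3: +8 new -> 18 infected
Step 4: +8 new -> 26 infected
Step 5: +7 new -> 33 infected
Step 6: +2 new -> 35 infected
Step 7: +0 new -> 35 infected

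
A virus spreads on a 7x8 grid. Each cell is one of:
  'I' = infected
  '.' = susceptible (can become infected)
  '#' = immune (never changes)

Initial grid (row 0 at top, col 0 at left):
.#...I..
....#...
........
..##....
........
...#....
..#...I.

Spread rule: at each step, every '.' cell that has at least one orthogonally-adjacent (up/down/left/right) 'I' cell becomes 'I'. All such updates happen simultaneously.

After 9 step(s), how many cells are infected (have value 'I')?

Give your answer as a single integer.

Answer: 49

Derivation:
Step 0 (initial): 2 infected
Step 1: +6 new -> 8 infected
Step 2: +8 new -> 16 infected
Step 3: +11 new -> 27 infected
Step 4: +6 new -> 33 infected
Step 5: +3 new -> 36 infected
Step 6: +3 new -> 39 infected
Step 7: +5 new -> 44 infected
Step 8: +3 new -> 47 infected
Step 9: +2 new -> 49 infected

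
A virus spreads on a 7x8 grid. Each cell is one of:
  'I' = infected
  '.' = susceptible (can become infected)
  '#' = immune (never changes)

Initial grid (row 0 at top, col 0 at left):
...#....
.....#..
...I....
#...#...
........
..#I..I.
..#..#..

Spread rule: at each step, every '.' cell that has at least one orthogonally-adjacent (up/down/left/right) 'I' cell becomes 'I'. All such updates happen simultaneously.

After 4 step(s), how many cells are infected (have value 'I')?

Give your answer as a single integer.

Answer: 42

Derivation:
Step 0 (initial): 3 infected
Step 1: +11 new -> 14 infected
Step 2: +12 new -> 26 infected
Step 3: +9 new -> 35 infected
Step 4: +7 new -> 42 infected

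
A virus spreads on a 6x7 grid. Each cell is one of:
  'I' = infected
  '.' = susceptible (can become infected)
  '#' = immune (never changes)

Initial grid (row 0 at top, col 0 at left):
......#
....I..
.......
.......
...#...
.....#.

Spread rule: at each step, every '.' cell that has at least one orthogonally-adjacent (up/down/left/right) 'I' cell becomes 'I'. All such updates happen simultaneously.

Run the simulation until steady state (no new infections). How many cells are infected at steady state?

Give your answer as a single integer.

Step 0 (initial): 1 infected
Step 1: +4 new -> 5 infected
Step 2: +7 new -> 12 infected
Step 3: +7 new -> 19 infected
Step 4: +7 new -> 26 infected
Step 5: +6 new -> 32 infected
Step 6: +4 new -> 36 infected
Step 7: +2 new -> 38 infected
Step 8: +1 new -> 39 infected
Step 9: +0 new -> 39 infected

Answer: 39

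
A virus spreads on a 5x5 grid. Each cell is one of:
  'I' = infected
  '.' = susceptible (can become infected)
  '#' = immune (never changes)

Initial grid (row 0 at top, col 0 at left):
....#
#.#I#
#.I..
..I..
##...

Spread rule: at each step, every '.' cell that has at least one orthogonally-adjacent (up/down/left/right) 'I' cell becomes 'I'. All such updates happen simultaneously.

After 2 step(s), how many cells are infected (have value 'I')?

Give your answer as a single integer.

Answer: 15

Derivation:
Step 0 (initial): 3 infected
Step 1: +6 new -> 9 infected
Step 2: +6 new -> 15 infected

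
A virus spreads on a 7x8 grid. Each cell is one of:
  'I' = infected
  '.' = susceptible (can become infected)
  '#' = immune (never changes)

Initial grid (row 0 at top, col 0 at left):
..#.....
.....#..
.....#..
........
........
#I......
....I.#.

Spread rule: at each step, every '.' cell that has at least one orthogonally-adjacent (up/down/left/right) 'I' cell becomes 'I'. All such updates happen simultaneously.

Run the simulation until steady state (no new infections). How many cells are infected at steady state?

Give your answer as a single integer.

Step 0 (initial): 2 infected
Step 1: +6 new -> 8 infected
Step 2: +8 new -> 16 infected
Step 3: +7 new -> 23 infected
Step 4: +8 new -> 31 infected
Step 5: +8 new -> 39 infected
Step 6: +5 new -> 44 infected
Step 7: +4 new -> 48 infected
Step 8: +2 new -> 50 infected
Step 9: +1 new -> 51 infected
Step 10: +0 new -> 51 infected

Answer: 51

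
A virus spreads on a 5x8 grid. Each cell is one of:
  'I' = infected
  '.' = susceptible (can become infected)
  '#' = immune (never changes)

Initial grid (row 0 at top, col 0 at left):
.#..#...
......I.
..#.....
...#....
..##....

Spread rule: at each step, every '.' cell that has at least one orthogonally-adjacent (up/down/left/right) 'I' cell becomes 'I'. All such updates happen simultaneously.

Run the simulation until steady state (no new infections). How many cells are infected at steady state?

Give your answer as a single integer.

Answer: 34

Derivation:
Step 0 (initial): 1 infected
Step 1: +4 new -> 5 infected
Step 2: +6 new -> 11 infected
Step 3: +5 new -> 16 infected
Step 4: +6 new -> 22 infected
Step 5: +3 new -> 25 infected
Step 6: +2 new -> 27 infected
Step 7: +3 new -> 30 infected
Step 8: +3 new -> 33 infected
Step 9: +1 new -> 34 infected
Step 10: +0 new -> 34 infected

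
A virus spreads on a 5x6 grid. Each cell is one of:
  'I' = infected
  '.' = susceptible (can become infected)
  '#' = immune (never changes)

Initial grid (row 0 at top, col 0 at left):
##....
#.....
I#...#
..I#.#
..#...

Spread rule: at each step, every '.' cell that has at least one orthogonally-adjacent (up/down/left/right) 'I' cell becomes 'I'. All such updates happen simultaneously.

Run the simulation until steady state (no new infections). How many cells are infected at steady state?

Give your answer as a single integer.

Answer: 22

Derivation:
Step 0 (initial): 2 infected
Step 1: +3 new -> 5 infected
Step 2: +4 new -> 9 infected
Step 3: +4 new -> 13 infected
Step 4: +3 new -> 16 infected
Step 5: +3 new -> 19 infected
Step 6: +3 new -> 22 infected
Step 7: +0 new -> 22 infected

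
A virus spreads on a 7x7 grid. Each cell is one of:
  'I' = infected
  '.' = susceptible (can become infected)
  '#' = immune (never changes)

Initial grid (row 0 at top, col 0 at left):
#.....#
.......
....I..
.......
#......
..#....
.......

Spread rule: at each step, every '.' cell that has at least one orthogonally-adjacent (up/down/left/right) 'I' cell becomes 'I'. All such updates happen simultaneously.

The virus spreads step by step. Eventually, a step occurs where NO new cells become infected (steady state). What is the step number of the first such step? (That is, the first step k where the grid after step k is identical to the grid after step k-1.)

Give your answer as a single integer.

Step 0 (initial): 1 infected
Step 1: +4 new -> 5 infected
Step 2: +8 new -> 13 infected
Step 3: +10 new -> 23 infected
Step 4: +9 new -> 32 infected
Step 5: +7 new -> 39 infected
Step 6: +3 new -> 42 infected
Step 7: +2 new -> 44 infected
Step 8: +1 new -> 45 infected
Step 9: +0 new -> 45 infected

Answer: 9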